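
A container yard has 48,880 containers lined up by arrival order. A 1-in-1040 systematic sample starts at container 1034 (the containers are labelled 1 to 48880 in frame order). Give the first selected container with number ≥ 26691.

k = 1040
Steps past start: ⌈(26691 − 1034)/1040⌉ = ⌈25657/1040⌉ = 25
Selected container: 1034 + 25×1040 = 27034

27034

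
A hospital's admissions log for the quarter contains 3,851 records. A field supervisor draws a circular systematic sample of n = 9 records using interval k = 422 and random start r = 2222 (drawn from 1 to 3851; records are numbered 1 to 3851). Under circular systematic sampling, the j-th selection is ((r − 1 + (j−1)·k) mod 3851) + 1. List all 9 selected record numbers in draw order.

2222, 2644, 3066, 3488, 59, 481, 903, 1325, 1747

Selection 1: 2222
Selection 2: 2222 + 422 = 2644
Selection 3: 2644 + 422 = 3066
Selection 4: 3066 + 422 = 3488
Selection 5: 3488 + 422 = 3910 → 3910 − 3851 = 59
Selection 6: 59 + 422 = 481
Selection 7: 481 + 422 = 903
Selection 8: 903 + 422 = 1325
Selection 9: 1325 + 422 = 1747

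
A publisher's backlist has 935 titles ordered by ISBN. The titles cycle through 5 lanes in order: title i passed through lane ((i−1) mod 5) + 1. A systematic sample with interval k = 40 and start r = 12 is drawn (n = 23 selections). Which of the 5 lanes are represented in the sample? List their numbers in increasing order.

2

Consecutive selections differ by k = 40, so their lane numbers differ by 40 mod 5 = 0.
gcd(40, 5) = 5, so the sample visits 5/5 = 1 distinct residues mod 5.
Start 12 is lane 2; the lanes hit are 2.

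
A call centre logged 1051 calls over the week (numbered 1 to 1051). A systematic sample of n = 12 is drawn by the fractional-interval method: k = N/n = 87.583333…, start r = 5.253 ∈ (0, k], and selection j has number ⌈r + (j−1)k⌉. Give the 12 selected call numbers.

j=1: r + 0k = 5.253 → ⌈·⌉ = 6
j=2: r + 1k = 92.836333… → ⌈·⌉ = 93
j=3: r + 2k = 180.419666… → ⌈·⌉ = 181
j=4: r + 3k = 268.003 → ⌈·⌉ = 269
j=5: r + 4k = 355.586333… → ⌈·⌉ = 356
j=6: r + 5k = 443.169666… → ⌈·⌉ = 444
j=7: r + 6k = 530.753 → ⌈·⌉ = 531
j=8: r + 7k = 618.336333… → ⌈·⌉ = 619
j=9: r + 8k = 705.919666… → ⌈·⌉ = 706
j=10: r + 9k = 793.503 → ⌈·⌉ = 794
j=11: r + 10k = 881.086333… → ⌈·⌉ = 882
j=12: r + 11k = 968.669666… → ⌈·⌉ = 969

6, 93, 181, 269, 356, 444, 531, 619, 706, 794, 882, 969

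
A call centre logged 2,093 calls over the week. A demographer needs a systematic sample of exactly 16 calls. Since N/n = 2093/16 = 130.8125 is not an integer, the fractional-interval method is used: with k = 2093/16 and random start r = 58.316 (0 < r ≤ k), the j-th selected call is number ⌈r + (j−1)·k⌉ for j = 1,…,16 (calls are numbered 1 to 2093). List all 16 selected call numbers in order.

59, 190, 320, 451, 582, 713, 844, 975, 1105, 1236, 1367, 1498, 1629, 1759, 1890, 2021

j=1: r + 0k = 58.316 → ⌈·⌉ = 59
j=2: r + 1k = 189.1285 → ⌈·⌉ = 190
j=3: r + 2k = 319.941 → ⌈·⌉ = 320
j=4: r + 3k = 450.7535 → ⌈·⌉ = 451
j=5: r + 4k = 581.566 → ⌈·⌉ = 582
j=6: r + 5k = 712.3785 → ⌈·⌉ = 713
j=7: r + 6k = 843.191 → ⌈·⌉ = 844
j=8: r + 7k = 974.0035 → ⌈·⌉ = 975
j=9: r + 8k = 1104.816 → ⌈·⌉ = 1105
j=10: r + 9k = 1235.6285 → ⌈·⌉ = 1236
j=11: r + 10k = 1366.441 → ⌈·⌉ = 1367
j=12: r + 11k = 1497.2535 → ⌈·⌉ = 1498
j=13: r + 12k = 1628.066 → ⌈·⌉ = 1629
j=14: r + 13k = 1758.8785 → ⌈·⌉ = 1759
j=15: r + 14k = 1889.691 → ⌈·⌉ = 1890
j=16: r + 15k = 2020.5035 → ⌈·⌉ = 2021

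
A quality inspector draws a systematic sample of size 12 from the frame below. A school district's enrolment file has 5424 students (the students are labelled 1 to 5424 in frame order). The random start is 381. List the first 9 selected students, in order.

k = N/n = 5424/12 = 452
student 1: 381
student 2: 381 + 452 = 833
student 3: 833 + 452 = 1285
student 4: 1285 + 452 = 1737
student 5: 1737 + 452 = 2189
student 6: 2189 + 452 = 2641
student 7: 2641 + 452 = 3093
student 8: 3093 + 452 = 3545
student 9: 3545 + 452 = 3997

381, 833, 1285, 1737, 2189, 2641, 3093, 3545, 3997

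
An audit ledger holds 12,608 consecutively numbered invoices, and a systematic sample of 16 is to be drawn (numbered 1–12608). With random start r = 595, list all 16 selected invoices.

k = N/n = 12608/16 = 788
invoice 1: 595
invoice 2: 595 + 788 = 1383
invoice 3: 1383 + 788 = 2171
invoice 4: 2171 + 788 = 2959
invoice 5: 2959 + 788 = 3747
invoice 6: 3747 + 788 = 4535
invoice 7: 4535 + 788 = 5323
invoice 8: 5323 + 788 = 6111
invoice 9: 6111 + 788 = 6899
invoice 10: 6899 + 788 = 7687
invoice 11: 7687 + 788 = 8475
invoice 12: 8475 + 788 = 9263
invoice 13: 9263 + 788 = 10051
invoice 14: 10051 + 788 = 10839
invoice 15: 10839 + 788 = 11627
invoice 16: 11627 + 788 = 12415

595, 1383, 2171, 2959, 3747, 4535, 5323, 6111, 6899, 7687, 8475, 9263, 10051, 10839, 11627, 12415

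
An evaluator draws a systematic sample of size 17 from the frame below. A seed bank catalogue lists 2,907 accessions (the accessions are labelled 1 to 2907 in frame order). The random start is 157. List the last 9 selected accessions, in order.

1525, 1696, 1867, 2038, 2209, 2380, 2551, 2722, 2893

k = N/n = 2907/17 = 171
9th selection = 157 + 8×171 = 1525
10th: 1525 + 171 = 1696
11th: 1696 + 171 = 1867
12th: 1867 + 171 = 2038
13th: 2038 + 171 = 2209
14th: 2209 + 171 = 2380
15th: 2380 + 171 = 2551
16th: 2551 + 171 = 2722
17th: 2722 + 171 = 2893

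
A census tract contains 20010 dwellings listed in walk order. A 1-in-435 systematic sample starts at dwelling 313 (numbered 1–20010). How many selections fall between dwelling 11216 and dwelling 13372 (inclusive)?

k = 435
First selection ≥ 11216: 313 + ⌈(11216−313)/435⌉·435 = 313 + 26×435 = 11623
Last selection ≤ 13372: 313 + ⌊(13372−313)/435⌋·435 = 313 + 30×435 = 13363
Count = 30 − 26 + 1 = 5

5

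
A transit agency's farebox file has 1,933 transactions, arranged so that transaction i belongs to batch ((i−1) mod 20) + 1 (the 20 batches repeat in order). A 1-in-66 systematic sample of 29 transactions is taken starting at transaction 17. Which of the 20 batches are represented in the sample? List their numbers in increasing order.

Consecutive selections differ by k = 66, so their batch numbers differ by 66 mod 20 = 6.
gcd(66, 20) = 2, so the sample visits 20/2 = 10 distinct residues mod 20.
Start 17 is batch 17; the batches hit are 1, 3, 5, 7, 9, 11, 13, 15, 17, 19.

1, 3, 5, 7, 9, 11, 13, 15, 17, 19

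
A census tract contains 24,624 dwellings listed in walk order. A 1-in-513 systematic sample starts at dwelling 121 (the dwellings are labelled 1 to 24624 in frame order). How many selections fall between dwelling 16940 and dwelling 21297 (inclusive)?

9

k = 513
First selection ≥ 16940: 121 + ⌈(16940−121)/513⌉·513 = 121 + 33×513 = 17050
Last selection ≤ 21297: 121 + ⌊(21297−121)/513⌋·513 = 121 + 41×513 = 21154
Count = 41 − 33 + 1 = 9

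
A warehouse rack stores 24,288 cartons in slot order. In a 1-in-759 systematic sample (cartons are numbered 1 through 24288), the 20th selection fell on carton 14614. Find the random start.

k = 759
r = 14614 − (20−1)×759 = 14614 − 14421 = 193

193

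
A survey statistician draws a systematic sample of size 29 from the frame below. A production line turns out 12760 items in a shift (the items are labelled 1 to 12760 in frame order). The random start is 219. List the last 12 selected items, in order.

k = N/n = 12760/29 = 440
18th selection = 219 + 17×440 = 7699
19th: 7699 + 440 = 8139
20th: 8139 + 440 = 8579
21st: 8579 + 440 = 9019
22nd: 9019 + 440 = 9459
23rd: 9459 + 440 = 9899
24th: 9899 + 440 = 10339
25th: 10339 + 440 = 10779
26th: 10779 + 440 = 11219
27th: 11219 + 440 = 11659
28th: 11659 + 440 = 12099
29th: 12099 + 440 = 12539

7699, 8139, 8579, 9019, 9459, 9899, 10339, 10779, 11219, 11659, 12099, 12539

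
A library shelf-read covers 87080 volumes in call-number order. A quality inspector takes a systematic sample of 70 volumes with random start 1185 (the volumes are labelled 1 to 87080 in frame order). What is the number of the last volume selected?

k = 87080/70 = 1244
70th selection = r + (70−1)·k = 1185 + 69×1244 = 1185 + 85836 = 87021

87021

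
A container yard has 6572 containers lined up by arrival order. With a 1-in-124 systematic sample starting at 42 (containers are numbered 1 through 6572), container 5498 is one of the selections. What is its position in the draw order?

k = 124
position = (5498 − 42)/124 + 1 = 5456/124 + 1 = 44 + 1 = 45

45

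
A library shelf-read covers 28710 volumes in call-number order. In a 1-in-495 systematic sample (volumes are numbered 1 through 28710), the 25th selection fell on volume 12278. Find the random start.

k = 495
r = 12278 − (25−1)×495 = 12278 − 11880 = 398

398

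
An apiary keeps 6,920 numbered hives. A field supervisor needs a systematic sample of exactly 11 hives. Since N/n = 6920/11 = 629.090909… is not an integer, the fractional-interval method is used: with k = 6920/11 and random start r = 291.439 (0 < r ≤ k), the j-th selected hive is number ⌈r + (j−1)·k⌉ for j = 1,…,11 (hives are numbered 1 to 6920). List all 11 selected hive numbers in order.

292, 921, 1550, 2179, 2808, 3437, 4066, 4696, 5325, 5954, 6583

j=1: r + 0k = 291.439 → ⌈·⌉ = 292
j=2: r + 1k = 920.529909… → ⌈·⌉ = 921
j=3: r + 2k = 1549.620818… → ⌈·⌉ = 1550
j=4: r + 3k = 2178.711727… → ⌈·⌉ = 2179
j=5: r + 4k = 2807.802636… → ⌈·⌉ = 2808
j=6: r + 5k = 3436.893545… → ⌈·⌉ = 3437
j=7: r + 6k = 4065.984454… → ⌈·⌉ = 4066
j=8: r + 7k = 4695.075363… → ⌈·⌉ = 4696
j=9: r + 8k = 5324.166272… → ⌈·⌉ = 5325
j=10: r + 9k = 5953.257181… → ⌈·⌉ = 5954
j=11: r + 10k = 6582.348090… → ⌈·⌉ = 6583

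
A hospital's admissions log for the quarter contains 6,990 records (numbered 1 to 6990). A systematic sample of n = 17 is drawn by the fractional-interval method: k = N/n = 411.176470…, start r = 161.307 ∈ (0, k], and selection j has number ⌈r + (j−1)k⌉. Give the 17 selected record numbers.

j=1: r + 0k = 161.307 → ⌈·⌉ = 162
j=2: r + 1k = 572.483470… → ⌈·⌉ = 573
j=3: r + 2k = 983.659941… → ⌈·⌉ = 984
j=4: r + 3k = 1394.836411… → ⌈·⌉ = 1395
j=5: r + 4k = 1806.012882… → ⌈·⌉ = 1807
j=6: r + 5k = 2217.189352… → ⌈·⌉ = 2218
j=7: r + 6k = 2628.365823… → ⌈·⌉ = 2629
j=8: r + 7k = 3039.542294… → ⌈·⌉ = 3040
j=9: r + 8k = 3450.718764… → ⌈·⌉ = 3451
j=10: r + 9k = 3861.895235… → ⌈·⌉ = 3862
j=11: r + 10k = 4273.071705… → ⌈·⌉ = 4274
j=12: r + 11k = 4684.248176… → ⌈·⌉ = 4685
j=13: r + 12k = 5095.424647… → ⌈·⌉ = 5096
j=14: r + 13k = 5506.601117… → ⌈·⌉ = 5507
j=15: r + 14k = 5917.777588… → ⌈·⌉ = 5918
j=16: r + 15k = 6328.954058… → ⌈·⌉ = 6329
j=17: r + 16k = 6740.130529… → ⌈·⌉ = 6741

162, 573, 984, 1395, 1807, 2218, 2629, 3040, 3451, 3862, 4274, 4685, 5096, 5507, 5918, 6329, 6741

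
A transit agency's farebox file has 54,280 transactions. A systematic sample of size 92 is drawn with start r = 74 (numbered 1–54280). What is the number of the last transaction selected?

k = 54280/92 = 590
92nd selection = r + (92−1)·k = 74 + 91×590 = 74 + 53690 = 53764

53764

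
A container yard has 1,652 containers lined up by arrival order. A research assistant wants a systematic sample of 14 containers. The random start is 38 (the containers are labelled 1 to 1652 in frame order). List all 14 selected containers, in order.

k = N/n = 1652/14 = 118
container 1: 38
container 2: 38 + 118 = 156
container 3: 156 + 118 = 274
container 4: 274 + 118 = 392
container 5: 392 + 118 = 510
container 6: 510 + 118 = 628
container 7: 628 + 118 = 746
container 8: 746 + 118 = 864
container 9: 864 + 118 = 982
container 10: 982 + 118 = 1100
container 11: 1100 + 118 = 1218
container 12: 1218 + 118 = 1336
container 13: 1336 + 118 = 1454
container 14: 1454 + 118 = 1572

38, 156, 274, 392, 510, 628, 746, 864, 982, 1100, 1218, 1336, 1454, 1572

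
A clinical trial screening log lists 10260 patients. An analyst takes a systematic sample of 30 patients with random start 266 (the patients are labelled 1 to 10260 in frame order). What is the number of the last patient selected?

k = 10260/30 = 342
30th selection = r + (30−1)·k = 266 + 29×342 = 266 + 9918 = 10184

10184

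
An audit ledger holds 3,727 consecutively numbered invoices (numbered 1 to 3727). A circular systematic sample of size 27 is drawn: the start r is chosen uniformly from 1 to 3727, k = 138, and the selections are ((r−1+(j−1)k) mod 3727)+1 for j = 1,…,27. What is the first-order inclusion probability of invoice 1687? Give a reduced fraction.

27/3727

For each position j, as r ranges over 1…3727 the j-th selection hits every invoice exactly once, so invoice 1687 is selected for exactly 27 of the 3727 starts.
Inclusion probability = 27/3727.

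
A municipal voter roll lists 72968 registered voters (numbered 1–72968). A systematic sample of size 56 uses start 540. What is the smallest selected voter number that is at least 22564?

22691

k = 72968/56 = 1303
Steps past start: ⌈(22564 − 540)/1303⌉ = ⌈22024/1303⌉ = 17
Selected voter: 540 + 17×1303 = 22691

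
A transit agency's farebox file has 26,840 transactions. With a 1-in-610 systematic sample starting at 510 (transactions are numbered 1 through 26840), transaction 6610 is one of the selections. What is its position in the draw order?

11

k = 610
position = (6610 − 510)/610 + 1 = 6100/610 + 1 = 10 + 1 = 11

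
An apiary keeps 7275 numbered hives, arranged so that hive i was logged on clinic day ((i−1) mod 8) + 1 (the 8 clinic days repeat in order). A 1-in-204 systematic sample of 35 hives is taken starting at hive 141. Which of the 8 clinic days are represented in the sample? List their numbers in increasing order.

1, 5

Consecutive selections differ by k = 204, so their clinic day numbers differ by 204 mod 8 = 4.
gcd(204, 8) = 4, so the sample visits 8/4 = 2 distinct residues mod 8.
Start 141 is clinic day 5; the clinic days hit are 1, 5.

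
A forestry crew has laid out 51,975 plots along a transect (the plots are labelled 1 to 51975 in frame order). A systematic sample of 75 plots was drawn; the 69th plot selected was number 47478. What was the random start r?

k = 51975/75 = 693
r = 47478 − (69−1)×693 = 47478 − 47124 = 354

354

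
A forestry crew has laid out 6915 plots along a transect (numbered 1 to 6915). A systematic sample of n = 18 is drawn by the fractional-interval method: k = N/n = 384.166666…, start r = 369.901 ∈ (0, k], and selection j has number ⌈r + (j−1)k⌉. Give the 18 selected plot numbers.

j=1: r + 0k = 369.901 → ⌈·⌉ = 370
j=2: r + 1k = 754.067666… → ⌈·⌉ = 755
j=3: r + 2k = 1138.234333… → ⌈·⌉ = 1139
j=4: r + 3k = 1522.401 → ⌈·⌉ = 1523
j=5: r + 4k = 1906.567666… → ⌈·⌉ = 1907
j=6: r + 5k = 2290.734333… → ⌈·⌉ = 2291
j=7: r + 6k = 2674.901 → ⌈·⌉ = 2675
j=8: r + 7k = 3059.067666… → ⌈·⌉ = 3060
j=9: r + 8k = 3443.234333… → ⌈·⌉ = 3444
j=10: r + 9k = 3827.401 → ⌈·⌉ = 3828
j=11: r + 10k = 4211.567666… → ⌈·⌉ = 4212
j=12: r + 11k = 4595.734333… → ⌈·⌉ = 4596
j=13: r + 12k = 4979.901 → ⌈·⌉ = 4980
j=14: r + 13k = 5364.067666… → ⌈·⌉ = 5365
j=15: r + 14k = 5748.234333… → ⌈·⌉ = 5749
j=16: r + 15k = 6132.401 → ⌈·⌉ = 6133
j=17: r + 16k = 6516.567666… → ⌈·⌉ = 6517
j=18: r + 17k = 6900.734333… → ⌈·⌉ = 6901

370, 755, 1139, 1523, 1907, 2291, 2675, 3060, 3444, 3828, 4212, 4596, 4980, 5365, 5749, 6133, 6517, 6901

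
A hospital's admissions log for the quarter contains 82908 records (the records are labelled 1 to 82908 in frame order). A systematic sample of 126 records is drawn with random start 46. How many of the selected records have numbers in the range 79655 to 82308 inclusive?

5

k = 82908/126 = 658
First selection ≥ 79655: 46 + ⌈(79655−46)/658⌉·658 = 46 + 121×658 = 79664
Last selection ≤ 82308: 46 + ⌊(82308−46)/658⌋·658 = 46 + 125×658 = 82296
Count = 125 − 121 + 1 = 5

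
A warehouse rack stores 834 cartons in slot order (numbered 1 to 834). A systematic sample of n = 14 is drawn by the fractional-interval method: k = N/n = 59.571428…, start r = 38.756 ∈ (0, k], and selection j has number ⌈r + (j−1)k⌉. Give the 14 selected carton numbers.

39, 99, 158, 218, 278, 337, 397, 456, 516, 575, 635, 695, 754, 814

j=1: r + 0k = 38.756 → ⌈·⌉ = 39
j=2: r + 1k = 98.327428… → ⌈·⌉ = 99
j=3: r + 2k = 157.898857… → ⌈·⌉ = 158
j=4: r + 3k = 217.470285… → ⌈·⌉ = 218
j=5: r + 4k = 277.041714… → ⌈·⌉ = 278
j=6: r + 5k = 336.613142… → ⌈·⌉ = 337
j=7: r + 6k = 396.184571… → ⌈·⌉ = 397
j=8: r + 7k = 455.756 → ⌈·⌉ = 456
j=9: r + 8k = 515.327428… → ⌈·⌉ = 516
j=10: r + 9k = 574.898857… → ⌈·⌉ = 575
j=11: r + 10k = 634.470285… → ⌈·⌉ = 635
j=12: r + 11k = 694.041714… → ⌈·⌉ = 695
j=13: r + 12k = 753.613142… → ⌈·⌉ = 754
j=14: r + 13k = 813.184571… → ⌈·⌉ = 814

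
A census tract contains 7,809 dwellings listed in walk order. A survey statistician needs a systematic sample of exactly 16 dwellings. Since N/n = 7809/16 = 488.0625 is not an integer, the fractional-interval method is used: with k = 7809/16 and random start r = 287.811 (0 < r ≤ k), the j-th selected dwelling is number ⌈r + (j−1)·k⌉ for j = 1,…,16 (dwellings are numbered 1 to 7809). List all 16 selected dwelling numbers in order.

j=1: r + 0k = 287.811 → ⌈·⌉ = 288
j=2: r + 1k = 775.8735 → ⌈·⌉ = 776
j=3: r + 2k = 1263.936 → ⌈·⌉ = 1264
j=4: r + 3k = 1751.9985 → ⌈·⌉ = 1752
j=5: r + 4k = 2240.061 → ⌈·⌉ = 2241
j=6: r + 5k = 2728.1235 → ⌈·⌉ = 2729
j=7: r + 6k = 3216.186 → ⌈·⌉ = 3217
j=8: r + 7k = 3704.2485 → ⌈·⌉ = 3705
j=9: r + 8k = 4192.311 → ⌈·⌉ = 4193
j=10: r + 9k = 4680.3735 → ⌈·⌉ = 4681
j=11: r + 10k = 5168.436 → ⌈·⌉ = 5169
j=12: r + 11k = 5656.4985 → ⌈·⌉ = 5657
j=13: r + 12k = 6144.561 → ⌈·⌉ = 6145
j=14: r + 13k = 6632.6235 → ⌈·⌉ = 6633
j=15: r + 14k = 7120.686 → ⌈·⌉ = 7121
j=16: r + 15k = 7608.7485 → ⌈·⌉ = 7609

288, 776, 1264, 1752, 2241, 2729, 3217, 3705, 4193, 4681, 5169, 5657, 6145, 6633, 7121, 7609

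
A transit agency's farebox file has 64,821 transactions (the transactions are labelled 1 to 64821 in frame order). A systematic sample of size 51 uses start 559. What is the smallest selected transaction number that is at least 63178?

k = 64821/51 = 1271
Steps past start: ⌈(63178 − 559)/1271⌉ = ⌈62619/1271⌉ = 50
Selected transaction: 559 + 50×1271 = 64109

64109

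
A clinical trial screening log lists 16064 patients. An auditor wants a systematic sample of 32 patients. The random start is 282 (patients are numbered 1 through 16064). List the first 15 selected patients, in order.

282, 784, 1286, 1788, 2290, 2792, 3294, 3796, 4298, 4800, 5302, 5804, 6306, 6808, 7310

k = N/n = 16064/32 = 502
patient 1: 282
patient 2: 282 + 502 = 784
patient 3: 784 + 502 = 1286
patient 4: 1286 + 502 = 1788
patient 5: 1788 + 502 = 2290
patient 6: 2290 + 502 = 2792
patient 7: 2792 + 502 = 3294
patient 8: 3294 + 502 = 3796
patient 9: 3796 + 502 = 4298
patient 10: 4298 + 502 = 4800
patient 11: 4800 + 502 = 5302
patient 12: 5302 + 502 = 5804
patient 13: 5804 + 502 = 6306
patient 14: 6306 + 502 = 6808
patient 15: 6808 + 502 = 7310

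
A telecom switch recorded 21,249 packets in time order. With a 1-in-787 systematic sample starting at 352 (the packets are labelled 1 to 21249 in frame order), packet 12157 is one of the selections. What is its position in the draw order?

k = 787
position = (12157 − 352)/787 + 1 = 11805/787 + 1 = 15 + 1 = 16

16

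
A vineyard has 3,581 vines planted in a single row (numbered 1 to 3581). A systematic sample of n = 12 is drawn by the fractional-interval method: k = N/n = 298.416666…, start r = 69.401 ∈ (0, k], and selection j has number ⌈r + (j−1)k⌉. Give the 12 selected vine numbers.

j=1: r + 0k = 69.401 → ⌈·⌉ = 70
j=2: r + 1k = 367.817666… → ⌈·⌉ = 368
j=3: r + 2k = 666.234333… → ⌈·⌉ = 667
j=4: r + 3k = 964.651 → ⌈·⌉ = 965
j=5: r + 4k = 1263.067666… → ⌈·⌉ = 1264
j=6: r + 5k = 1561.484333… → ⌈·⌉ = 1562
j=7: r + 6k = 1859.901 → ⌈·⌉ = 1860
j=8: r + 7k = 2158.317666… → ⌈·⌉ = 2159
j=9: r + 8k = 2456.734333… → ⌈·⌉ = 2457
j=10: r + 9k = 2755.151 → ⌈·⌉ = 2756
j=11: r + 10k = 3053.567666… → ⌈·⌉ = 3054
j=12: r + 11k = 3351.984333… → ⌈·⌉ = 3352

70, 368, 667, 965, 1264, 1562, 1860, 2159, 2457, 2756, 3054, 3352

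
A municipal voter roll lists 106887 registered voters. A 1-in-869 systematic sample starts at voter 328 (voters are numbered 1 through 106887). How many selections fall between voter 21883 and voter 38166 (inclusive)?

19

k = 869
First selection ≥ 21883: 328 + ⌈(21883−328)/869⌉·869 = 328 + 25×869 = 22053
Last selection ≤ 38166: 328 + ⌊(38166−328)/869⌋·869 = 328 + 43×869 = 37695
Count = 43 − 25 + 1 = 19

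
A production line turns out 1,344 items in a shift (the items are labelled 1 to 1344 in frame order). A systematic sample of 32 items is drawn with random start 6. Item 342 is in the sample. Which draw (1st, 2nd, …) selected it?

9

k = 1344/32 = 42
position = (342 − 6)/42 + 1 = 336/42 + 1 = 8 + 1 = 9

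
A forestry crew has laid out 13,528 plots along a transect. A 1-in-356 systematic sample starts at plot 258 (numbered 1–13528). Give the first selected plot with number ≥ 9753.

9870

k = 356
Steps past start: ⌈(9753 − 258)/356⌉ = ⌈9495/356⌉ = 27
Selected plot: 258 + 27×356 = 9870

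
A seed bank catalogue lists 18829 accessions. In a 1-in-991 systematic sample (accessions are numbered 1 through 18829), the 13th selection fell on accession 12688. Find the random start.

796

k = 991
r = 12688 − (13−1)×991 = 12688 − 11892 = 796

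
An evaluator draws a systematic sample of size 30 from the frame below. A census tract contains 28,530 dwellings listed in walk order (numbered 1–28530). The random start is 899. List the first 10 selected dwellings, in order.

899, 1850, 2801, 3752, 4703, 5654, 6605, 7556, 8507, 9458

k = N/n = 28530/30 = 951
dwelling 1: 899
dwelling 2: 899 + 951 = 1850
dwelling 3: 1850 + 951 = 2801
dwelling 4: 2801 + 951 = 3752
dwelling 5: 3752 + 951 = 4703
dwelling 6: 4703 + 951 = 5654
dwelling 7: 5654 + 951 = 6605
dwelling 8: 6605 + 951 = 7556
dwelling 9: 7556 + 951 = 8507
dwelling 10: 8507 + 951 = 9458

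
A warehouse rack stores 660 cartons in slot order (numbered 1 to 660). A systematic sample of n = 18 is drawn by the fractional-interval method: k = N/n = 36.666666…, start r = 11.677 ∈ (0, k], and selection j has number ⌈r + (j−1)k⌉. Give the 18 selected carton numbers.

12, 49, 86, 122, 159, 196, 232, 269, 306, 342, 379, 416, 452, 489, 526, 562, 599, 636

j=1: r + 0k = 11.677 → ⌈·⌉ = 12
j=2: r + 1k = 48.343666… → ⌈·⌉ = 49
j=3: r + 2k = 85.010333… → ⌈·⌉ = 86
j=4: r + 3k = 121.677 → ⌈·⌉ = 122
j=5: r + 4k = 158.343666… → ⌈·⌉ = 159
j=6: r + 5k = 195.010333… → ⌈·⌉ = 196
j=7: r + 6k = 231.677 → ⌈·⌉ = 232
j=8: r + 7k = 268.343666… → ⌈·⌉ = 269
j=9: r + 8k = 305.010333… → ⌈·⌉ = 306
j=10: r + 9k = 341.677 → ⌈·⌉ = 342
j=11: r + 10k = 378.343666… → ⌈·⌉ = 379
j=12: r + 11k = 415.010333… → ⌈·⌉ = 416
j=13: r + 12k = 451.677 → ⌈·⌉ = 452
j=14: r + 13k = 488.343666… → ⌈·⌉ = 489
j=15: r + 14k = 525.010333… → ⌈·⌉ = 526
j=16: r + 15k = 561.677 → ⌈·⌉ = 562
j=17: r + 16k = 598.343666… → ⌈·⌉ = 599
j=18: r + 17k = 635.010333… → ⌈·⌉ = 636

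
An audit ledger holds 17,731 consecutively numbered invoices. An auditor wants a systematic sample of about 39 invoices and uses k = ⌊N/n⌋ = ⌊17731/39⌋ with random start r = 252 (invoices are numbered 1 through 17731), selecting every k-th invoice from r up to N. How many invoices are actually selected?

k = ⌊17731/39⌋ = 454
Achieved size = ⌊(17731 − 252)/454⌋ + 1 = ⌊17479/454⌋ + 1 = 38 + 1 = 39
(last selection: 252 + 38×454 = 17504 ≤ 17731; next would be 17958 > 17731)

39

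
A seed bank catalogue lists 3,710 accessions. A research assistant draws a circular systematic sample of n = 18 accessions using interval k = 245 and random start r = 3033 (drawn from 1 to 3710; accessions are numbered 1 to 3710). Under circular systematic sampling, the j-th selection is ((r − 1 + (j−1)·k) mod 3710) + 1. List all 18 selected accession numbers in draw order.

Selection 1: 3033
Selection 2: 3033 + 245 = 3278
Selection 3: 3278 + 245 = 3523
Selection 4: 3523 + 245 = 3768 → 3768 − 3710 = 58
Selection 5: 58 + 245 = 303
Selection 6: 303 + 245 = 548
Selection 7: 548 + 245 = 793
Selection 8: 793 + 245 = 1038
Selection 9: 1038 + 245 = 1283
Selection 10: 1283 + 245 = 1528
Selection 11: 1528 + 245 = 1773
Selection 12: 1773 + 245 = 2018
Selection 13: 2018 + 245 = 2263
Selection 14: 2263 + 245 = 2508
Selection 15: 2508 + 245 = 2753
Selection 16: 2753 + 245 = 2998
Selection 17: 2998 + 245 = 3243
Selection 18: 3243 + 245 = 3488

3033, 3278, 3523, 58, 303, 548, 793, 1038, 1283, 1528, 1773, 2018, 2263, 2508, 2753, 2998, 3243, 3488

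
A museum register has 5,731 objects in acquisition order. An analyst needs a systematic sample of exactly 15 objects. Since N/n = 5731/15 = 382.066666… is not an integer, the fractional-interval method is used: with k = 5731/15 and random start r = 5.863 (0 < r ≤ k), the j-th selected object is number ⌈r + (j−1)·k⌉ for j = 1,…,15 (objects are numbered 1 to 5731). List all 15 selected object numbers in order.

j=1: r + 0k = 5.863 → ⌈·⌉ = 6
j=2: r + 1k = 387.929666… → ⌈·⌉ = 388
j=3: r + 2k = 769.996333… → ⌈·⌉ = 770
j=4: r + 3k = 1152.063 → ⌈·⌉ = 1153
j=5: r + 4k = 1534.129666… → ⌈·⌉ = 1535
j=6: r + 5k = 1916.196333… → ⌈·⌉ = 1917
j=7: r + 6k = 2298.263 → ⌈·⌉ = 2299
j=8: r + 7k = 2680.329666… → ⌈·⌉ = 2681
j=9: r + 8k = 3062.396333… → ⌈·⌉ = 3063
j=10: r + 9k = 3444.463 → ⌈·⌉ = 3445
j=11: r + 10k = 3826.529666… → ⌈·⌉ = 3827
j=12: r + 11k = 4208.596333… → ⌈·⌉ = 4209
j=13: r + 12k = 4590.663 → ⌈·⌉ = 4591
j=14: r + 13k = 4972.729666… → ⌈·⌉ = 4973
j=15: r + 14k = 5354.796333… → ⌈·⌉ = 5355

6, 388, 770, 1153, 1535, 1917, 2299, 2681, 3063, 3445, 3827, 4209, 4591, 4973, 5355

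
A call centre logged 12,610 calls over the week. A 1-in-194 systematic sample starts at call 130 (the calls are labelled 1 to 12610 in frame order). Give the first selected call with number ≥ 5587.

5756

k = 194
Steps past start: ⌈(5587 − 130)/194⌉ = ⌈5457/194⌉ = 29
Selected call: 130 + 29×194 = 5756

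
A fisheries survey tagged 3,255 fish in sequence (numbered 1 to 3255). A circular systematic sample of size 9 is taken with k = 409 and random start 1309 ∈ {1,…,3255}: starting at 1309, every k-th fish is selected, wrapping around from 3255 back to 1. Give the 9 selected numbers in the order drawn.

Selection 1: 1309
Selection 2: 1309 + 409 = 1718
Selection 3: 1718 + 409 = 2127
Selection 4: 2127 + 409 = 2536
Selection 5: 2536 + 409 = 2945
Selection 6: 2945 + 409 = 3354 → 3354 − 3255 = 99
Selection 7: 99 + 409 = 508
Selection 8: 508 + 409 = 917
Selection 9: 917 + 409 = 1326

1309, 1718, 2127, 2536, 2945, 99, 508, 917, 1326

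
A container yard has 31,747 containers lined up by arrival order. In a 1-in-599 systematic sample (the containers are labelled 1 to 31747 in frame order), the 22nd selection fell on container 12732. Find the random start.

153

k = 599
r = 12732 − (22−1)×599 = 12732 − 12579 = 153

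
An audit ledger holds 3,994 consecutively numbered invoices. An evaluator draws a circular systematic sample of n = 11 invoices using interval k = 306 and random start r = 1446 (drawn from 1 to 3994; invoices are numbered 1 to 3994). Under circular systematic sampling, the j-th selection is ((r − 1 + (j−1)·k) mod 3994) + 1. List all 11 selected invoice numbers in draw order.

1446, 1752, 2058, 2364, 2670, 2976, 3282, 3588, 3894, 206, 512

Selection 1: 1446
Selection 2: 1446 + 306 = 1752
Selection 3: 1752 + 306 = 2058
Selection 4: 2058 + 306 = 2364
Selection 5: 2364 + 306 = 2670
Selection 6: 2670 + 306 = 2976
Selection 7: 2976 + 306 = 3282
Selection 8: 3282 + 306 = 3588
Selection 9: 3588 + 306 = 3894
Selection 10: 3894 + 306 = 4200 → 4200 − 3994 = 206
Selection 11: 206 + 306 = 512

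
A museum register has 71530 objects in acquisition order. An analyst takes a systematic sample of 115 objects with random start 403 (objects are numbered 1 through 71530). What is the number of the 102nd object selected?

k = 71530/115 = 622
102nd selection = r + (102−1)·k = 403 + 101×622 = 403 + 62822 = 63225

63225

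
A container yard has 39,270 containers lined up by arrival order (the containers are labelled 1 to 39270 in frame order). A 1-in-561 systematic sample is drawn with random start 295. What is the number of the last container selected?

39004

k = 561
70th selection = r + (70−1)·k = 295 + 69×561 = 295 + 38709 = 39004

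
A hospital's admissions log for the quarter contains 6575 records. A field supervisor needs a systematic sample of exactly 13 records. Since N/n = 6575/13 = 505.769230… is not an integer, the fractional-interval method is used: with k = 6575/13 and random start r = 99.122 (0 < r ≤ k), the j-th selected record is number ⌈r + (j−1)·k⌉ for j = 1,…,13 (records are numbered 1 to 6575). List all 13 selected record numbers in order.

j=1: r + 0k = 99.122 → ⌈·⌉ = 100
j=2: r + 1k = 604.891230… → ⌈·⌉ = 605
j=3: r + 2k = 1110.660461… → ⌈·⌉ = 1111
j=4: r + 3k = 1616.429692… → ⌈·⌉ = 1617
j=5: r + 4k = 2122.198923… → ⌈·⌉ = 2123
j=6: r + 5k = 2627.968153… → ⌈·⌉ = 2628
j=7: r + 6k = 3133.737384… → ⌈·⌉ = 3134
j=8: r + 7k = 3639.506615… → ⌈·⌉ = 3640
j=9: r + 8k = 4145.275846… → ⌈·⌉ = 4146
j=10: r + 9k = 4651.045076… → ⌈·⌉ = 4652
j=11: r + 10k = 5156.814307… → ⌈·⌉ = 5157
j=12: r + 11k = 5662.583538… → ⌈·⌉ = 5663
j=13: r + 12k = 6168.352769… → ⌈·⌉ = 6169

100, 605, 1111, 1617, 2123, 2628, 3134, 3640, 4146, 4652, 5157, 5663, 6169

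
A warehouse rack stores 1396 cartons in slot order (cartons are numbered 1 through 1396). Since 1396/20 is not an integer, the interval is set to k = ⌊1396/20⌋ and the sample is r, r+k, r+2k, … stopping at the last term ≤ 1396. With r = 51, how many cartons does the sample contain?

20

k = ⌊1396/20⌋ = 69
Achieved size = ⌊(1396 − 51)/69⌋ + 1 = ⌊1345/69⌋ + 1 = 19 + 1 = 20
(last selection: 51 + 19×69 = 1362 ≤ 1396; next would be 1431 > 1396)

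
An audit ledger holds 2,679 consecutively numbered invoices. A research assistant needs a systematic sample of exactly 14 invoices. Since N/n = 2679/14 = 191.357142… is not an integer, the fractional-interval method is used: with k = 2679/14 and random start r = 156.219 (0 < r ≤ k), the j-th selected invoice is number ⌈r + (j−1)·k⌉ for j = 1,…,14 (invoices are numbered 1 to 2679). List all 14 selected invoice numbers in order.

j=1: r + 0k = 156.219 → ⌈·⌉ = 157
j=2: r + 1k = 347.576142… → ⌈·⌉ = 348
j=3: r + 2k = 538.933285… → ⌈·⌉ = 539
j=4: r + 3k = 730.290428… → ⌈·⌉ = 731
j=5: r + 4k = 921.647571… → ⌈·⌉ = 922
j=6: r + 5k = 1113.004714… → ⌈·⌉ = 1114
j=7: r + 6k = 1304.361857… → ⌈·⌉ = 1305
j=8: r + 7k = 1495.719 → ⌈·⌉ = 1496
j=9: r + 8k = 1687.076142… → ⌈·⌉ = 1688
j=10: r + 9k = 1878.433285… → ⌈·⌉ = 1879
j=11: r + 10k = 2069.790428… → ⌈·⌉ = 2070
j=12: r + 11k = 2261.147571… → ⌈·⌉ = 2262
j=13: r + 12k = 2452.504714… → ⌈·⌉ = 2453
j=14: r + 13k = 2643.861857… → ⌈·⌉ = 2644

157, 348, 539, 731, 922, 1114, 1305, 1496, 1688, 1879, 2070, 2262, 2453, 2644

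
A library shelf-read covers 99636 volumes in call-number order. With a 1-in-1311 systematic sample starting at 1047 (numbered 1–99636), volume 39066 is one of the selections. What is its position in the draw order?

30

k = 1311
position = (39066 − 1047)/1311 + 1 = 38019/1311 + 1 = 29 + 1 = 30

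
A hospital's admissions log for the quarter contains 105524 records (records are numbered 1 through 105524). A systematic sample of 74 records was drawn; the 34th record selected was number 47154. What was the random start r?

96

k = 105524/74 = 1426
r = 47154 − (34−1)×1426 = 47154 − 47058 = 96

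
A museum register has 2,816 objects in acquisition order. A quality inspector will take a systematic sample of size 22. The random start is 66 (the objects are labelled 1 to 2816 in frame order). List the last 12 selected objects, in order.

1346, 1474, 1602, 1730, 1858, 1986, 2114, 2242, 2370, 2498, 2626, 2754

k = N/n = 2816/22 = 128
11th selection = 66 + 10×128 = 1346
12th: 1346 + 128 = 1474
13th: 1474 + 128 = 1602
14th: 1602 + 128 = 1730
15th: 1730 + 128 = 1858
16th: 1858 + 128 = 1986
17th: 1986 + 128 = 2114
18th: 2114 + 128 = 2242
19th: 2242 + 128 = 2370
20th: 2370 + 128 = 2498
21st: 2498 + 128 = 2626
22nd: 2626 + 128 = 2754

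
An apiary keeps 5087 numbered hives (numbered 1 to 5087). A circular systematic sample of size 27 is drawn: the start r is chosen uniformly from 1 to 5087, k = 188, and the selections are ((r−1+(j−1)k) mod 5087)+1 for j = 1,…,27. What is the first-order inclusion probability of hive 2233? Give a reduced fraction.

For each position j, as r ranges over 1…5087 the j-th selection hits every hive exactly once, so hive 2233 is selected for exactly 27 of the 5087 starts.
Inclusion probability = 27/5087.

27/5087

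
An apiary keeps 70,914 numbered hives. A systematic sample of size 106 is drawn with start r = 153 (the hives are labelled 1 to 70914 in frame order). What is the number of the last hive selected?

70398

k = 70914/106 = 669
106th selection = r + (106−1)·k = 153 + 105×669 = 153 + 70245 = 70398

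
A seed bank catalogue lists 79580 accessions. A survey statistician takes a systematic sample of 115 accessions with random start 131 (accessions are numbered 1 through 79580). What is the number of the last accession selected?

k = 79580/115 = 692
115th selection = r + (115−1)·k = 131 + 114×692 = 131 + 78888 = 79019

79019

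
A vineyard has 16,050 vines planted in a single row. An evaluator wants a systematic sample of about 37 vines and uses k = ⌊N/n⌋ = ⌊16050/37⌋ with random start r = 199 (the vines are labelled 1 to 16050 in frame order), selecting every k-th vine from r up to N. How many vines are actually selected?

k = ⌊16050/37⌋ = 433
Achieved size = ⌊(16050 − 199)/433⌋ + 1 = ⌊15851/433⌋ + 1 = 36 + 1 = 37
(last selection: 199 + 36×433 = 15787 ≤ 16050; next would be 16220 > 16050)

37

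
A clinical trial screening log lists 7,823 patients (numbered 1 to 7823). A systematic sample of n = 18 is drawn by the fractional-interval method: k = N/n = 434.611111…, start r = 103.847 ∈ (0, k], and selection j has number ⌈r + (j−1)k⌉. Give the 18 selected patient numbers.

j=1: r + 0k = 103.847 → ⌈·⌉ = 104
j=2: r + 1k = 538.458111… → ⌈·⌉ = 539
j=3: r + 2k = 973.069222… → ⌈·⌉ = 974
j=4: r + 3k = 1407.680333… → ⌈·⌉ = 1408
j=5: r + 4k = 1842.291444… → ⌈·⌉ = 1843
j=6: r + 5k = 2276.902555… → ⌈·⌉ = 2277
j=7: r + 6k = 2711.513666… → ⌈·⌉ = 2712
j=8: r + 7k = 3146.124777… → ⌈·⌉ = 3147
j=9: r + 8k = 3580.735888… → ⌈·⌉ = 3581
j=10: r + 9k = 4015.347 → ⌈·⌉ = 4016
j=11: r + 10k = 4449.958111… → ⌈·⌉ = 4450
j=12: r + 11k = 4884.569222… → ⌈·⌉ = 4885
j=13: r + 12k = 5319.180333… → ⌈·⌉ = 5320
j=14: r + 13k = 5753.791444… → ⌈·⌉ = 5754
j=15: r + 14k = 6188.402555… → ⌈·⌉ = 6189
j=16: r + 15k = 6623.013666… → ⌈·⌉ = 6624
j=17: r + 16k = 7057.624777… → ⌈·⌉ = 7058
j=18: r + 17k = 7492.235888… → ⌈·⌉ = 7493

104, 539, 974, 1408, 1843, 2277, 2712, 3147, 3581, 4016, 4450, 4885, 5320, 5754, 6189, 6624, 7058, 7493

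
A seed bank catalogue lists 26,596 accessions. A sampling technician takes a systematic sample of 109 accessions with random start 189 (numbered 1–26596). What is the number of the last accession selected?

k = 26596/109 = 244
109th selection = r + (109−1)·k = 189 + 108×244 = 189 + 26352 = 26541

26541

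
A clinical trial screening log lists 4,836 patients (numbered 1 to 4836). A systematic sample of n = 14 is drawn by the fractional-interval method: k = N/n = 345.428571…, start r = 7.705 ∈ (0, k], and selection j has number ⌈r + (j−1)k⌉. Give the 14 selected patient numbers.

8, 354, 699, 1044, 1390, 1735, 2081, 2426, 2772, 3117, 3462, 3808, 4153, 4499

j=1: r + 0k = 7.705 → ⌈·⌉ = 8
j=2: r + 1k = 353.133571… → ⌈·⌉ = 354
j=3: r + 2k = 698.562142… → ⌈·⌉ = 699
j=4: r + 3k = 1043.990714… → ⌈·⌉ = 1044
j=5: r + 4k = 1389.419285… → ⌈·⌉ = 1390
j=6: r + 5k = 1734.847857… → ⌈·⌉ = 1735
j=7: r + 6k = 2080.276428… → ⌈·⌉ = 2081
j=8: r + 7k = 2425.705 → ⌈·⌉ = 2426
j=9: r + 8k = 2771.133571… → ⌈·⌉ = 2772
j=10: r + 9k = 3116.562142… → ⌈·⌉ = 3117
j=11: r + 10k = 3461.990714… → ⌈·⌉ = 3462
j=12: r + 11k = 3807.419285… → ⌈·⌉ = 3808
j=13: r + 12k = 4152.847857… → ⌈·⌉ = 4153
j=14: r + 13k = 4498.276428… → ⌈·⌉ = 4499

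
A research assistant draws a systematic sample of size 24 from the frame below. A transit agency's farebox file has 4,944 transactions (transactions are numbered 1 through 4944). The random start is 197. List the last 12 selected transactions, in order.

2669, 2875, 3081, 3287, 3493, 3699, 3905, 4111, 4317, 4523, 4729, 4935

k = N/n = 4944/24 = 206
13th selection = 197 + 12×206 = 2669
14th: 2669 + 206 = 2875
15th: 2875 + 206 = 3081
16th: 3081 + 206 = 3287
17th: 3287 + 206 = 3493
18th: 3493 + 206 = 3699
19th: 3699 + 206 = 3905
20th: 3905 + 206 = 4111
21st: 4111 + 206 = 4317
22nd: 4317 + 206 = 4523
23rd: 4523 + 206 = 4729
24th: 4729 + 206 = 4935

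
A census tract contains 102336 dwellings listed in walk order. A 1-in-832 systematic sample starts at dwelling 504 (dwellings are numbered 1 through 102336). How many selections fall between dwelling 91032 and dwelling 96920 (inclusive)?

7

k = 832
First selection ≥ 91032: 504 + ⌈(91032−504)/832⌉·832 = 504 + 109×832 = 91192
Last selection ≤ 96920: 504 + ⌊(96920−504)/832⌋·832 = 504 + 115×832 = 96184
Count = 115 − 109 + 1 = 7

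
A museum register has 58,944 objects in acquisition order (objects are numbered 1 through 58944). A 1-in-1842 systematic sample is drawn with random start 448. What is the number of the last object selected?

k = 1842
32nd selection = r + (32−1)·k = 448 + 31×1842 = 448 + 57102 = 57550

57550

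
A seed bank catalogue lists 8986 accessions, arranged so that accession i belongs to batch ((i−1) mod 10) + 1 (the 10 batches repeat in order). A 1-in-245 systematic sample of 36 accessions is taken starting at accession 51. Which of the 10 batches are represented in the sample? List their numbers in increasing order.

Consecutive selections differ by k = 245, so their batch numbers differ by 245 mod 10 = 5.
gcd(245, 10) = 5, so the sample visits 10/5 = 2 distinct residues mod 10.
Start 51 is batch 1; the batches hit are 1, 6.

1, 6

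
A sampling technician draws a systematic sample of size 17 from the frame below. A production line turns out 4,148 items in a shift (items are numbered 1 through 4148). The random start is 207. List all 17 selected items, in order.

207, 451, 695, 939, 1183, 1427, 1671, 1915, 2159, 2403, 2647, 2891, 3135, 3379, 3623, 3867, 4111

k = N/n = 4148/17 = 244
item 1: 207
item 2: 207 + 244 = 451
item 3: 451 + 244 = 695
item 4: 695 + 244 = 939
item 5: 939 + 244 = 1183
item 6: 1183 + 244 = 1427
item 7: 1427 + 244 = 1671
item 8: 1671 + 244 = 1915
item 9: 1915 + 244 = 2159
item 10: 2159 + 244 = 2403
item 11: 2403 + 244 = 2647
item 12: 2647 + 244 = 2891
item 13: 2891 + 244 = 3135
item 14: 3135 + 244 = 3379
item 15: 3379 + 244 = 3623
item 16: 3623 + 244 = 3867
item 17: 3867 + 244 = 4111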